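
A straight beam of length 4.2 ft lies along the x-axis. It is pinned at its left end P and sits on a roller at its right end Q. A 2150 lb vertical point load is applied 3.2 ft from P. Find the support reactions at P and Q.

ΣM about P: Q_y·4.2 − 2150·3.2 = 0 → Q_y = 6880/4.2 = 1638.1 ≈ 1638 lb.
ΣF_y = 0: P_y + 1638.1 − 2150 = 0 → P_y = 511.9 lb.
ΣF_x = 0: no horizontal applied forces, so P_x = 0.

P_x = 0, P_y = 511.9 lb, Q_y = 1638 lb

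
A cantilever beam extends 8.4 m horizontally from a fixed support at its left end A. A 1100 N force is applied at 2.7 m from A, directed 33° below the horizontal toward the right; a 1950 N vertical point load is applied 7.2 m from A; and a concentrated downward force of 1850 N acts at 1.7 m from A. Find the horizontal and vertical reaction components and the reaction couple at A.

A_x = -922.5 N, A_y = 4399 N, M_A = 18800 N·m

ΣF_x = 0: A_x + 1100·cos33° = 0 → A_x = -922.5 N.
ΣF_y = 0: A_y − 1100·sin33° − 1950 − 1850 = 0 → A_y = 4399 N.
ΣM about A: M_A − 1100·sin33°·2.7 − 1950·7.2 − 1850·1.7 = 0 → M_A = 18800 N·m.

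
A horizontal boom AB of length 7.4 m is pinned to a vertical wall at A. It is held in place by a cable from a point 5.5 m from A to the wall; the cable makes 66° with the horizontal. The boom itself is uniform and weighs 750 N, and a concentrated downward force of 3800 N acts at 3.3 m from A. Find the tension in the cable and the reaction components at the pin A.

T = 3048 N, A_x = 1240 N, A_y = 1765 N

ΣM about A: T·sin66°·5.5 − 750·3.7 − 3800·3.3 = 0 → T = 15315/(5.5·0.913545) = 3048.07 ≈ 3048 N.
ΣF_x = 0: A_x − T·cos66° = 0 → A_x = 3048.07 × 0.406737 = 1240 N.
ΣF_y = 0: A_y + T·sin66° − 750 − 3800 = 0 → A_y = 4550 − 3048.07 × 0.913545 = 1765 N.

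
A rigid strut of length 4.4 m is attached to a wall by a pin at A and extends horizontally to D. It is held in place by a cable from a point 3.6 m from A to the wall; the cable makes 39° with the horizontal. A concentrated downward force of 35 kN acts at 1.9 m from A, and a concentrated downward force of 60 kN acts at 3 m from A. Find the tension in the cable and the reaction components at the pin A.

ΣM about A: T·sin39°·3.6 − 35·1.9 − 60·3 = 0 → T = 246.5/(3.6·0.62932) = 108.804 ≈ 108.8 kN.
ΣF_x = 0: A_x − T·cos39° = 0 → A_x = 108.804 × 0.777146 = 84.56 kN.
ΣF_y = 0: A_y + T·sin39° − 35 − 60 = 0 → A_y = 95 − 108.804 × 0.62932 = 26.53 kN.

T = 108.8 kN, A_x = 84.56 kN, A_y = 26.53 kN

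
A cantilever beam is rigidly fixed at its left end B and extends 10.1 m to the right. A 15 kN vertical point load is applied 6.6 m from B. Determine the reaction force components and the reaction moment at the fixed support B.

ΣF_x = 0: B_x = 0.
ΣF_y = 0: B_y − 15 = 0 → B_y = 15.00 kN.
ΣM about B: M_B − 15·6.6 = 0 → M_B = 99.00 kN·m.

B_x = 0, B_y = 15.00 kN, M_B = 99.00 kN·m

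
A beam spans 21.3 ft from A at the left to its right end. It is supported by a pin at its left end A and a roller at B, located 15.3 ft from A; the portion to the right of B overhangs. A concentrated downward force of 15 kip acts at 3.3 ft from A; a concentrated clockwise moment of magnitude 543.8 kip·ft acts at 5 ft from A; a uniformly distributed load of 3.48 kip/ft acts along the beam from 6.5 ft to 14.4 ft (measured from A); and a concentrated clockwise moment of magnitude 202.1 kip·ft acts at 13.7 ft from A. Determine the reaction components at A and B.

A_x = 0, A_y = -28.27 kip, B_y = 70.76 kip

Resultant of the distributed load: 3.48 × 7.9 = 27.492 kip at 10.45 ft from A.
Taking moments about A: B_y·15.3 − 15·3.3 − 543.8 − (3.48·7.9)·10.45 − 202.1 = 0 → B_y = 1082.6914/15.3 = 70.7641 ≈ 70.76 kip.
ΣF_y = 0: A_y + 70.7641 − 15 − 3.48·7.9 = 0 → A_y = -28.27 kip.
ΣF_x = 0: no horizontal applied forces, so A_x = 0.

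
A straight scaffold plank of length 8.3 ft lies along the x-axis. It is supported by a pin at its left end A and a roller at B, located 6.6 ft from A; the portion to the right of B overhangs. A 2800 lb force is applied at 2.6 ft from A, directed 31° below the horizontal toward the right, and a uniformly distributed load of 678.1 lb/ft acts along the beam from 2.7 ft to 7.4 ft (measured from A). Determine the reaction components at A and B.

Resultant of the distributed load: 678.1 × 4.7 = 3187.07 lb at 5.05 ft from A.
Moments about A: B_y·6.6 − 2800·sin31°·2.6 − (678.1·4.7)·5.05 = 0 → B_y = 19844.2/6.6 = 3006.7 ≈ 3007 lb.
ΣF_y = 0: A_y + 3006.7 − 2800·sin31° − 678.1·4.7 = 0 → A_y = 1622 lb.
ΣF_x = 0: A_x + 2800·cos31° = 0 → A_x = -2400 lb.

A_x = -2400 lb, A_y = 1622 lb, B_y = 3007 lb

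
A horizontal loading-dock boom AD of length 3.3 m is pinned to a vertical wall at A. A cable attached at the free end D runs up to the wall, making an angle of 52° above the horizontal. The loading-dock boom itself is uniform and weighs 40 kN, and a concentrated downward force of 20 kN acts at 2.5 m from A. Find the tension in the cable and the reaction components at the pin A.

ΣM about A: T·sin52°·3.3 − 40·1.65 − 20·2.5 = 0 → T = 116/(3.3·0.788011) = 44.6079 ≈ 44.61 kN.
ΣF_x = 0: A_x − T·cos52° = 0 → A_x = 44.6079 × 0.615661 = 27.46 kN.
ΣF_y = 0: A_y + T·sin52° − 40 − 20 = 0 → A_y = 60 − 44.6079 × 0.788011 = 24.85 kN.

T = 44.61 kN, A_x = 27.46 kN, A_y = 24.85 kN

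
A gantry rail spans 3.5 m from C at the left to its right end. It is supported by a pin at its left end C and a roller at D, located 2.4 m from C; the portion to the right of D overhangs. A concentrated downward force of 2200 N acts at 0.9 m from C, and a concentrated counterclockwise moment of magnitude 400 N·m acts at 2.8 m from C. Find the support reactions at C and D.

C_x = 0, C_y = 1542 N, D_y = 658.3 N

ΣM about C: D_y·2.4 − 2200·0.9 + 400 = 0 → D_y = 1580/2.4 = 658.333 ≈ 658.3 N.
ΣF_y = 0: C_y + 658.333 − 2200 = 0 → C_y = 1542 N.
ΣF_x = 0: no horizontal applied forces, so C_x = 0.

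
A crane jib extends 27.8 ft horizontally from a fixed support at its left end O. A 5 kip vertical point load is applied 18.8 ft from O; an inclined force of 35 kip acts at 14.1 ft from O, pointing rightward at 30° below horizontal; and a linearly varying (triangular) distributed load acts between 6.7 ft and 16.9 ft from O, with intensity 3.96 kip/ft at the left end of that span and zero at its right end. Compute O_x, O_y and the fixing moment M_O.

Resultant of the triangular load: ½ × 3.96 × 10.2 = 20.196 kip, acting at 10.1 ft from O (one-third of the span from the peak).
ΣF_x = 0: O_x + 35·cos30° = 0 → O_x = -30.31 kip.
ΣF_y = 0: O_y − 5 − 35·sin30° − ½·3.96·10.2 = 0 → O_y = 42.70 kip.
ΣM about O: M_O − 5·18.8 − 35·sin30°·14.1 − (½·3.96·10.2)·10.1 = 0 → M_O = 544.7 kip·ft.

O_x = -30.31 kip, O_y = 42.70 kip, M_O = 544.7 kip·ft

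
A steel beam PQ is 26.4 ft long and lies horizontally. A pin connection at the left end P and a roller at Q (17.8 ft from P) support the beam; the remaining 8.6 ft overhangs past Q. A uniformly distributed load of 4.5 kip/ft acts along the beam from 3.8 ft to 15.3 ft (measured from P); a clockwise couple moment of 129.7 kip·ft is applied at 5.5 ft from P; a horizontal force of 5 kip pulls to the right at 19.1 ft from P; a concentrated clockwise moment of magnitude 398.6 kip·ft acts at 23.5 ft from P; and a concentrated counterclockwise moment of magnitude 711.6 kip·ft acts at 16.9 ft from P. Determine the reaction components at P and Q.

P_x = -5.000 kip, P_y = 34.28 kip, Q_y = 17.47 kip

Resultant of the distributed load: 4.5 × 11.5 = 51.75 kip at 9.55 ft from P.
ΣM about P: Q_y·17.8 − (4.5·11.5)·9.55 − 129.7 − 398.6 + 711.6 = 0 → Q_y = 310.9125/17.8 = 17.467 ≈ 17.47 kip.
ΣF_y = 0: P_y + 17.467 − 4.5·11.5 = 0 → P_y = 34.28 kip.
ΣF_x = 0: P_x + 5 = 0 → P_x = -5.000 kip.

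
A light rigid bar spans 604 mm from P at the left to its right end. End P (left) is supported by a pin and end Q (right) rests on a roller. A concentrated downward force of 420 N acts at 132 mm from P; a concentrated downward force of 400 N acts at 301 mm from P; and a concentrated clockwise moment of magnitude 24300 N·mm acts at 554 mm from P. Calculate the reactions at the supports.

Taking moments about P: Q_y·604 − 420·132 − 400·301 − 24300 = 0 → Q_y = 200140/604 = 331.358 ≈ 331.4 N.
ΣF_y = 0: P_y + 331.358 − 420 − 400 = 0 → P_y = 488.6 N.
ΣF_x = 0: no horizontal applied forces, so P_x = 0.

P_x = 0, P_y = 488.6 N, Q_y = 331.4 N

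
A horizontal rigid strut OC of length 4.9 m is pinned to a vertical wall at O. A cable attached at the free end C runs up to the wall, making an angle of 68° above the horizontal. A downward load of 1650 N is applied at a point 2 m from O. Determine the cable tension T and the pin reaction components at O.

T = 726.4 N, O_x = 272.1 N, O_y = 976.5 N

ΣM about O: T·sin68°·4.9 − 1650·2 = 0 → T = 3300/(4.9·0.927184) = 726.36 ≈ 726.4 N.
ΣF_x = 0: O_x − T·cos68° = 0 → O_x = 726.36 × 0.374607 = 272.1 N.
ΣF_y = 0: O_y + T·sin68° − 1650 = 0 → O_y = 1650 − 726.36 × 0.927184 = 976.5 N.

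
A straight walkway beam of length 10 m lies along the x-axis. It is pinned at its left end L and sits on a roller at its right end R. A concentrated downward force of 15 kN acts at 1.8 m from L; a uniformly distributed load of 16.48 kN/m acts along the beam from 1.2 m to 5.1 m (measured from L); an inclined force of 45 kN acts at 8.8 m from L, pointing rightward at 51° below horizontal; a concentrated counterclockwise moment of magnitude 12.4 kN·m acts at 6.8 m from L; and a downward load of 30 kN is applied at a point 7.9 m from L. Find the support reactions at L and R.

Resultant of the distributed load: 16.48 × 3.9 = 64.272 kN at 3.15 m from L.
Moments about L: R_y·10 − 15·1.8 − (16.48·3.9)·3.15 − 45·sin51°·8.8 + 12.4 − 30·7.9 = 0 → R_y = 761.807/10 = 76.1807 ≈ 76.18 kN.
ΣF_y = 0: L_y + 76.1807 − 15 − 16.48·3.9 − 45·sin51° − 30 = 0 → L_y = 68.06 kN.
ΣF_x = 0: L_x + 45·cos51° = 0 → L_x = -28.32 kN.

L_x = -28.32 kN, L_y = 68.06 kN, R_y = 76.18 kN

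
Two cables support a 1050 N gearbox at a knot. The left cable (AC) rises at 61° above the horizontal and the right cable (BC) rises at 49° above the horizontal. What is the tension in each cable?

T_AC = 733.1 N, T_BC = 541.7 N

ΣF_x = 0: −T_AC·cos61° + T_BC·cos49° = 0 → T_BC = 0.738973·T_AC.
ΣF_y = 0: T_AC·sin61° + T_BC·sin49° = 1050.
Substitute: T_AC·(0.87462 + 0.738973·0.75471) = 1050 → T_AC = 733.071 ≈ 733.1 N.
Then T_BC = 0.738973 × 733.071 = 541.7 N.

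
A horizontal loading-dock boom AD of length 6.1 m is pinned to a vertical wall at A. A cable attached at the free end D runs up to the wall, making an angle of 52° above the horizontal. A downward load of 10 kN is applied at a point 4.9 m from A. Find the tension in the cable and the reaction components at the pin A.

T = 10.19 kN, A_x = 6.276 kN, A_y = 1.967 kN

ΣM about A: T·sin52°·6.1 − 10·4.9 = 0 → T = 49/(6.1·0.788011) = 10.1937 ≈ 10.19 kN.
ΣF_x = 0: A_x − T·cos52° = 0 → A_x = 10.1937 × 0.615661 = 6.276 kN.
ΣF_y = 0: A_y + T·sin52° − 10 = 0 → A_y = 10 − 10.1937 × 0.788011 = 1.967 kN.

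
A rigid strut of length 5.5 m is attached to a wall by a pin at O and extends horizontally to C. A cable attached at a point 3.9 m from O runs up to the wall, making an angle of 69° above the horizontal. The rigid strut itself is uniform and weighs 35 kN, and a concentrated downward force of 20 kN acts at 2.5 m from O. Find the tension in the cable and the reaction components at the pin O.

T = 40.17 kN, O_x = 14.39 kN, O_y = 17.50 kN

ΣM about O: T·sin69°·3.9 − 35·2.75 − 20·2.5 = 0 → T = 146.25/(3.9·0.93358) = 40.168 ≈ 40.17 kN.
ΣF_x = 0: O_x − T·cos69° = 0 → O_x = 40.168 × 0.358368 = 14.39 kN.
ΣF_y = 0: O_y + T·sin69° − 35 − 20 = 0 → O_y = 55 − 40.168 × 0.93358 = 17.50 kN.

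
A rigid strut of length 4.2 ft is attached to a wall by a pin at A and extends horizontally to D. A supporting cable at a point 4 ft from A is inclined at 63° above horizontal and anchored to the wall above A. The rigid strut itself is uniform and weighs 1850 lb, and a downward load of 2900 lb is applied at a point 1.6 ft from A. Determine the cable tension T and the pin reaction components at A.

ΣM about A: T·sin63°·4 − 1850·2.1 − 2900·1.6 = 0 → T = 8525/(4·0.891007) = 2391.96 ≈ 2392 lb.
ΣF_x = 0: A_x − T·cos63° = 0 → A_x = 2391.96 × 0.45399 = 1086 lb.
ΣF_y = 0: A_y + T·sin63° − 1850 − 2900 = 0 → A_y = 4750 − 2391.96 × 0.891007 = 2619 lb.

T = 2392 lb, A_x = 1086 lb, A_y = 2619 lb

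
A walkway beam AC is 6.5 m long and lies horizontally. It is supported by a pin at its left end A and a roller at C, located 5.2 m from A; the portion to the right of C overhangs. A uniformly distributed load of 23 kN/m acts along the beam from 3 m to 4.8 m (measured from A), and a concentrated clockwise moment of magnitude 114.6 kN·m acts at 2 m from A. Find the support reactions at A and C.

Resultant of the distributed load: 23 × 1.8 = 41.4 kN at 3.9 m from A.
Taking moments about A: C_y·5.2 − (23·1.8)·3.9 − 114.6 = 0 → C_y = 276.06/5.2 = 53.0885 ≈ 53.09 kN.
ΣF_y = 0: A_y + 53.0885 − 23·1.8 = 0 → A_y = -11.69 kN.
ΣF_x = 0: no horizontal applied forces, so A_x = 0.

A_x = 0, A_y = -11.69 kN, C_y = 53.09 kN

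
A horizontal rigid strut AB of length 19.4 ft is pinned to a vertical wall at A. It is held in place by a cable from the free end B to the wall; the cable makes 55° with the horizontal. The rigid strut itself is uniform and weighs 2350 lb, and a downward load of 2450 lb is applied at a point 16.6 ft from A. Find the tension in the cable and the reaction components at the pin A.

T = 3994 lb, A_x = 2291 lb, A_y = 1529 lb

ΣM about A: T·sin55°·19.4 − 2350·9.7 − 2450·16.6 = 0 → T = 63465/(19.4·0.819152) = 3993.63 ≈ 3994 lb.
ΣF_x = 0: A_x − T·cos55° = 0 → A_x = 3993.63 × 0.573576 = 2291 lb.
ΣF_y = 0: A_y + T·sin55° − 2350 − 2450 = 0 → A_y = 4800 − 3993.63 × 0.819152 = 1529 lb.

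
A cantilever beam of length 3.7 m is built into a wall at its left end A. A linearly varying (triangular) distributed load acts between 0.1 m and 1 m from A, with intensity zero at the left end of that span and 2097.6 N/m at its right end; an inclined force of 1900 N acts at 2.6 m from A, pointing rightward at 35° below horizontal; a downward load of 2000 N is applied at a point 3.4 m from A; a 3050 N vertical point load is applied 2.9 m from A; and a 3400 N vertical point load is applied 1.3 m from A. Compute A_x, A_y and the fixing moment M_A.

Resultant of the triangular load: ½ × 2097.6 × 0.9 = 943.92 N, acting at 0.7 m from A (one-third of the span from the peak).
ΣF_x = 0: A_x + 1900·cos35° = 0 → A_x = -1556 N.
ΣF_y = 0: A_y − ½·2097.6·0.9 − 1900·sin35° − 2000 − 3050 − 3400 = 0 → A_y = 10480 N.
ΣM about A: M_A − (½·2097.6·0.9)·0.7 − 1900·sin35°·2.6 − 2000·3.4 − 3050·2.9 − 3400·1.3 = 0 → M_A = 23560 N·m.

A_x = -1556 N, A_y = 10480 N, M_A = 23560 N·m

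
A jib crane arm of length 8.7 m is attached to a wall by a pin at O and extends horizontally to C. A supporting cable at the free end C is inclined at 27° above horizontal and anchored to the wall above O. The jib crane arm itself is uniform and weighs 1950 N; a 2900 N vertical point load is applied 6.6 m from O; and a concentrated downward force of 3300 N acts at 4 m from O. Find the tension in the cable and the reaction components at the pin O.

T = 10340 N, O_x = 9209 N, O_y = 3458 N

ΣM about O: T·sin27°·8.7 − 1950·4.35 − 2900·6.6 − 3300·4 = 0 → T = 40822.5/(8.7·0.45399) = 10335.6 ≈ 10340 N.
ΣF_x = 0: O_x − T·cos27° = 0 → O_x = 10335.6 × 0.891007 = 9209 N.
ΣF_y = 0: O_y + T·sin27° − 1950 − 2900 − 3300 = 0 → O_y = 8150 − 10335.6 × 0.45399 = 3458 N.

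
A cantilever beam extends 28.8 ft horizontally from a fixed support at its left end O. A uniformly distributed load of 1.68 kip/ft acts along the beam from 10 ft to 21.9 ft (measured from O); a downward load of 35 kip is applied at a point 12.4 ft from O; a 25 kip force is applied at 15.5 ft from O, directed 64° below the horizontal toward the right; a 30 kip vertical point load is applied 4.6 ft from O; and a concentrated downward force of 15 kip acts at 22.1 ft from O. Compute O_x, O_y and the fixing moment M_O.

Resultant of the distributed load: 1.68 × 11.9 = 19.992 kip at 15.95 ft from O.
ΣF_x = 0: O_x + 25·cos64° = 0 → O_x = -10.96 kip.
ΣF_y = 0: O_y − 1.68·11.9 − 35 − 25·sin64° − 30 − 15 = 0 → O_y = 122.5 kip.
ΣM about O: M_O − (1.68·11.9)·15.95 − 35·12.4 − 25·sin64°·15.5 − 30·4.6 − 15·22.1 = 0 → M_O = 1571 kip·ft.

O_x = -10.96 kip, O_y = 122.5 kip, M_O = 1571 kip·ft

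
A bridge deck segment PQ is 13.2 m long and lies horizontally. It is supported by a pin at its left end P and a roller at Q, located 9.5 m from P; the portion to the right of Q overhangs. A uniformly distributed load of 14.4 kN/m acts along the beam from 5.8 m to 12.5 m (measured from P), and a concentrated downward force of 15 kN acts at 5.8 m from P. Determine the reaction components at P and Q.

P_x = 0, P_y = 9.397 kN, Q_y = 102.1 kN

Resultant of the distributed load: 14.4 × 6.7 = 96.48 kN at 9.15 m from P.
ΣM about P: Q_y·9.5 − (14.4·6.7)·9.15 − 15·5.8 = 0 → Q_y = 969.792/9.5 = 102.083 ≈ 102.1 kN.
ΣF_y = 0: P_y + 102.083 − 14.4·6.7 − 15 = 0 → P_y = 9.397 kN.
ΣF_x = 0: no horizontal applied forces, so P_x = 0.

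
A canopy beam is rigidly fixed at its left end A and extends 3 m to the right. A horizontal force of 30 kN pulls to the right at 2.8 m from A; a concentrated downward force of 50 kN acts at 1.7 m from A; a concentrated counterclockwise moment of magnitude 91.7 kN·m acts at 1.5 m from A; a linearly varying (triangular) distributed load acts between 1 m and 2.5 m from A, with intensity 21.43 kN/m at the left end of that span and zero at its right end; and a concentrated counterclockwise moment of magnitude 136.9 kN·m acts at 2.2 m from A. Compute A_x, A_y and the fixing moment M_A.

A_x = -30.00 kN, A_y = 66.07 kN, M_A = -119.5 kN·m

Resultant of the triangular load: ½ × 21.43 × 1.5 = 16.0725 kN, acting at 1.5 m from A (one-third of the span from the peak).
ΣF_x = 0: A_x + 30 = 0 → A_x = -30.00 kN.
ΣF_y = 0: A_y − 50 − ½·21.43·1.5 = 0 → A_y = 66.07 kN.
ΣM about A: M_A − 50·1.7 + 91.7 − (½·21.43·1.5)·1.5 + 136.9 = 0 → M_A = -119.5 kN·m.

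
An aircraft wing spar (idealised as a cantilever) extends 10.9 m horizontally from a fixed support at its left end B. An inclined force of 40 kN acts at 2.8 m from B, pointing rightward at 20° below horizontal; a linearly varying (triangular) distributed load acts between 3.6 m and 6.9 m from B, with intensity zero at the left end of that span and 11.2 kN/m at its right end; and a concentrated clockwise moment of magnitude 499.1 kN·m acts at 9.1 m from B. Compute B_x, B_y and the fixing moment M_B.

B_x = -37.59 kN, B_y = 32.16 kN, M_B = 644.6 kN·m

Resultant of the triangular load: ½ × 11.2 × 3.3 = 18.48 kN, acting at 5.8 m from B (one-third of the span from the peak).
ΣF_x = 0: B_x + 40·cos20° = 0 → B_x = -37.59 kN.
ΣF_y = 0: B_y − 40·sin20° − ½·11.2·3.3 = 0 → B_y = 32.16 kN.
ΣM about B: M_B − 40·sin20°·2.8 − (½·11.2·3.3)·5.8 − 499.1 = 0 → M_B = 644.6 kN·m.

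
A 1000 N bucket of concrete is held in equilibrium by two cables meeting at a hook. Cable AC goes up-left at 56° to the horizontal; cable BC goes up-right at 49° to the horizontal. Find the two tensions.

ΣF_x = 0: −T_AC·cos56° + T_BC·cos49° = 0 → T_BC = 0.852352·T_AC.
ΣF_y = 0: T_AC·sin56° + T_BC·sin49° = 1000.
Substitute: T_AC·(0.829038 + 0.852352·0.75471) = 1000 → T_AC = 679.202 ≈ 679.2 N.
Then T_BC = 0.852352 × 679.202 = 578.9 N.

T_AC = 679.2 N, T_BC = 578.9 N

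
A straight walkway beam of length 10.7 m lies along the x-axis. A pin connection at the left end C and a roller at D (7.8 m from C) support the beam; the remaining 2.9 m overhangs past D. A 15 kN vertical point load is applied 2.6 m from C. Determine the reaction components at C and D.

C_x = 0, C_y = 10.00 kN, D_y = 5.000 kN

ΣM about C: D_y·7.8 − 15·2.6 = 0 → D_y = 39/7.8 = 5.000 kN.
ΣF_y = 0: C_y + 5 − 15 = 0 → C_y = 10.00 kN.
ΣF_x = 0: no horizontal applied forces, so C_x = 0.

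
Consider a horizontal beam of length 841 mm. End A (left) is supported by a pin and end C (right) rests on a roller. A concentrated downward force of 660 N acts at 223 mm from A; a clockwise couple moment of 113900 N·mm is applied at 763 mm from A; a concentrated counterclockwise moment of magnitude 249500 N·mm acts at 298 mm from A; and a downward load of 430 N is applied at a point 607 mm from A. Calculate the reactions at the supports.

Moments about A: C_y·841 − 660·223 − 113900 + 249500 − 430·607 = 0 → C_y = 272590/841 = 324.126 ≈ 324.1 N.
ΣF_y = 0: A_y + 324.126 − 660 − 430 = 0 → A_y = 765.9 N.
ΣF_x = 0: no horizontal applied forces, so A_x = 0.

A_x = 0, A_y = 765.9 N, C_y = 324.1 N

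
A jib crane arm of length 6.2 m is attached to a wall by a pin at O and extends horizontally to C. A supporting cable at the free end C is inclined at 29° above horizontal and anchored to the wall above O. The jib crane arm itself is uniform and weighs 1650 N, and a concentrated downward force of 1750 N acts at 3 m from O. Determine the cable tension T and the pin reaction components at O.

ΣM about O: T·sin29°·6.2 − 1650·3.1 − 1750·3 = 0 → T = 10365/(6.2·0.48481) = 3448.31 ≈ 3448 N.
ΣF_x = 0: O_x − T·cos29° = 0 → O_x = 3448.31 × 0.87462 = 3016 N.
ΣF_y = 0: O_y + T·sin29° − 1650 − 1750 = 0 → O_y = 3400 − 3448.31 × 0.48481 = 1728 N.

T = 3448 N, O_x = 3016 N, O_y = 1728 N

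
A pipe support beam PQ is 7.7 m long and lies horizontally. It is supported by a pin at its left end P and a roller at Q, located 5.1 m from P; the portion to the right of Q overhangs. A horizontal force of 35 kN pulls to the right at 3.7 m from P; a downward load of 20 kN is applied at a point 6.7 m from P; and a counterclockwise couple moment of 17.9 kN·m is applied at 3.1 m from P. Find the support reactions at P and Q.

P_x = -35.00 kN, P_y = -2.765 kN, Q_y = 22.76 kN

ΣM about P: Q_y·5.1 − 20·6.7 + 17.9 = 0 → Q_y = 116.1/5.1 = 22.7647 ≈ 22.76 kN.
ΣF_y = 0: P_y + 22.7647 − 20 = 0 → P_y = -2.765 kN.
ΣF_x = 0: P_x + 35 = 0 → P_x = -35.00 kN.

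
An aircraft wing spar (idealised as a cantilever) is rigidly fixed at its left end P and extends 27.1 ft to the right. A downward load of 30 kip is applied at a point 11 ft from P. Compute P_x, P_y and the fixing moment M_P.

P_x = 0, P_y = 30.00 kip, M_P = 330.0 kip·ft

ΣF_x = 0: P_x = 0.
ΣF_y = 0: P_y − 30 = 0 → P_y = 30.00 kip.
ΣM about P: M_P − 30·11 = 0 → M_P = 330.0 kip·ft.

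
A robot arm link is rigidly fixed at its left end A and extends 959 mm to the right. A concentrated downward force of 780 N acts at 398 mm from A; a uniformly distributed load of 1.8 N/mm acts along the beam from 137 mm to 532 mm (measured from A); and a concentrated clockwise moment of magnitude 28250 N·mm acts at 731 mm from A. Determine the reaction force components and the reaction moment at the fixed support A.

A_x = 0, A_y = 1491 N, M_A = 576500 N·mm

Resultant of the distributed load: 1.8 × 395 = 711 N at 334.5 mm from A.
ΣF_x = 0: A_x = 0.
ΣF_y = 0: A_y − 780 − 1.8·395 = 0 → A_y = 1491 N.
ΣM about A: M_A − 780·398 − (1.8·395)·334.5 − 28250 = 0 → M_A = 576500 N·mm.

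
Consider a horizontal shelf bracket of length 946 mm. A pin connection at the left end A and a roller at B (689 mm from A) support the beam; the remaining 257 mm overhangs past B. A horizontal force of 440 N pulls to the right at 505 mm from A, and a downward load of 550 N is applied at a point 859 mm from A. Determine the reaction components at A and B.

Moments about A: B_y·689 − 550·859 = 0 → B_y = 472450/689 = 685.704 ≈ 685.7 N.
ΣF_y = 0: A_y + 685.704 − 550 = 0 → A_y = -135.7 N.
ΣF_x = 0: A_x + 440 = 0 → A_x = -440.0 N.

A_x = -440.0 N, A_y = -135.7 N, B_y = 685.7 N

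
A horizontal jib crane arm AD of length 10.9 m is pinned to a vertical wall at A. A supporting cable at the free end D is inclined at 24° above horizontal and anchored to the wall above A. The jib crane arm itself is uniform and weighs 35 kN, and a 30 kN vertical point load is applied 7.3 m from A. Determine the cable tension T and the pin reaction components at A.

T = 92.42 kN, A_x = 84.43 kN, A_y = 27.41 kN

ΣM about A: T·sin24°·10.9 − 35·5.45 − 30·7.3 = 0 → T = 409.75/(10.9·0.406737) = 92.4227 ≈ 92.42 kN.
ΣF_x = 0: A_x − T·cos24° = 0 → A_x = 92.4227 × 0.913545 = 84.43 kN.
ΣF_y = 0: A_y + T·sin24° − 35 − 30 = 0 → A_y = 65 − 92.4227 × 0.406737 = 27.41 kN.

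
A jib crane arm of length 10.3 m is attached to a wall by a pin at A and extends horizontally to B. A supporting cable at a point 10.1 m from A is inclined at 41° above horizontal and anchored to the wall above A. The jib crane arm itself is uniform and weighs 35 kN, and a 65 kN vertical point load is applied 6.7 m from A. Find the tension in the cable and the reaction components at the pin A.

T = 92.93 kN, A_x = 70.13 kN, A_y = 39.03 kN

ΣM about A: T·sin41°·10.1 − 35·5.15 − 65·6.7 = 0 → T = 615.75/(10.1·0.656059) = 92.9266 ≈ 92.93 kN.
ΣF_x = 0: A_x − T·cos41° = 0 → A_x = 92.9266 × 0.75471 = 70.13 kN.
ΣF_y = 0: A_y + T·sin41° − 35 − 65 = 0 → A_y = 100 − 92.9266 × 0.656059 = 39.03 kN.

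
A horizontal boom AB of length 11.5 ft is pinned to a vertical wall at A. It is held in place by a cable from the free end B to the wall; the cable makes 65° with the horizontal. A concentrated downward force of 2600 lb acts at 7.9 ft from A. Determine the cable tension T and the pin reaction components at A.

ΣM about A: T·sin65°·11.5 − 2600·7.9 = 0 → T = 20540/(11.5·0.906308) = 1970.73 ≈ 1971 lb.
ΣF_x = 0: A_x − T·cos65° = 0 → A_x = 1970.73 × 0.422618 = 832.9 lb.
ΣF_y = 0: A_y + T·sin65° − 2600 = 0 → A_y = 2600 − 1970.73 × 0.906308 = 813.9 lb.

T = 1971 lb, A_x = 832.9 lb, A_y = 813.9 lb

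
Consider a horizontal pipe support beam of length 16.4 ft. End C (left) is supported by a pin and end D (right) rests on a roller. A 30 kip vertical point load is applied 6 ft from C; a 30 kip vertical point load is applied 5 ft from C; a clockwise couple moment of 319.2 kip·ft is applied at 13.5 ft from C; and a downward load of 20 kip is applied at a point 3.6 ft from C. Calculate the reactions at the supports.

C_x = 0, C_y = 36.02 kip, D_y = 43.98 kip

Moments about C: D_y·16.4 − 30·6 − 30·5 − 319.2 − 20·3.6 = 0 → D_y = 721.2/16.4 = 43.9756 ≈ 43.98 kip.
ΣF_y = 0: C_y + 43.9756 − 30 − 30 − 20 = 0 → C_y = 36.02 kip.
ΣF_x = 0: no horizontal applied forces, so C_x = 0.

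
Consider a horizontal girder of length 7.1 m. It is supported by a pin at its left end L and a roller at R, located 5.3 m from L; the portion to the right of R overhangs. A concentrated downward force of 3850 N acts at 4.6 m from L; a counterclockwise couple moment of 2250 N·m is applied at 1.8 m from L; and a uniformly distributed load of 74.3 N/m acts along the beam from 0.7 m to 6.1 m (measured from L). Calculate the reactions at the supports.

L_x = 0, L_y = 1077 N, R_y = 3174 N

Resultant of the distributed load: 74.3 × 5.4 = 401.22 N at 3.4 m from L.
Moments about L: R_y·5.3 − 3850·4.6 + 2250 − (74.3·5.4)·3.4 = 0 → R_y = 16824.148/5.3 = 3174.37 ≈ 3174 N.
ΣF_y = 0: L_y + 3174.37 − 3850 − 74.3·5.4 = 0 → L_y = 1077 N.
ΣF_x = 0: no horizontal applied forces, so L_x = 0.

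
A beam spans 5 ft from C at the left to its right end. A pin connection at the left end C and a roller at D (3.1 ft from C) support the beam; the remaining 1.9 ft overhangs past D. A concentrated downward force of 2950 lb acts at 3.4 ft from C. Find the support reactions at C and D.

Taking moments about C: D_y·3.1 − 2950·3.4 = 0 → D_y = 10030/3.1 = 3235.48 ≈ 3235 lb.
ΣF_y = 0: C_y + 3235.48 − 2950 = 0 → C_y = -285.5 lb.
ΣF_x = 0: no horizontal applied forces, so C_x = 0.

C_x = 0, C_y = -285.5 lb, D_y = 3235 lb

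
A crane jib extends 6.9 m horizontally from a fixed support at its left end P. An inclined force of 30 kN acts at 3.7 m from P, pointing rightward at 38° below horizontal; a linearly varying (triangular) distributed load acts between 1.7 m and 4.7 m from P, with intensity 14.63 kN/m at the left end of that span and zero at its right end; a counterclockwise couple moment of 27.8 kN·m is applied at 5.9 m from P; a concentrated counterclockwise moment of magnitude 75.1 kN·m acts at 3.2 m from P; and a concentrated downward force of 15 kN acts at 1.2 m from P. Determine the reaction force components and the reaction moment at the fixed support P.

Resultant of the triangular load: ½ × 14.63 × 3 = 21.945 kN, acting at 2.7 m from P (one-third of the span from the peak).
ΣF_x = 0: P_x + 30·cos38° = 0 → P_x = -23.64 kN.
ΣF_y = 0: P_y − 30·sin38° − ½·14.63·3 − 15 = 0 → P_y = 55.41 kN.
ΣM about P: M_P − 30·sin38°·3.7 − (½·14.63·3)·2.7 + 27.8 + 75.1 − 15·1.2 = 0 → M_P = 42.69 kN·m.

P_x = -23.64 kN, P_y = 55.41 kN, M_P = 42.69 kN·m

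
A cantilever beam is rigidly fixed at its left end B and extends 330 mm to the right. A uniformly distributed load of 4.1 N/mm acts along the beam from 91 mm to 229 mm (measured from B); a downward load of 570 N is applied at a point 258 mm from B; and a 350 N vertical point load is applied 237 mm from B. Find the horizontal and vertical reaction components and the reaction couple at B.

Resultant of the distributed load: 4.1 × 138 = 565.8 N at 160 mm from B.
ΣF_x = 0: B_x = 0.
ΣF_y = 0: B_y − 4.1·138 − 570 − 350 = 0 → B_y = 1486 N.
ΣM about B: M_B − (4.1·138)·160 − 570·258 − 350·237 = 0 → M_B = 320500 N·mm.

B_x = 0, B_y = 1486 N, M_B = 320500 N·mm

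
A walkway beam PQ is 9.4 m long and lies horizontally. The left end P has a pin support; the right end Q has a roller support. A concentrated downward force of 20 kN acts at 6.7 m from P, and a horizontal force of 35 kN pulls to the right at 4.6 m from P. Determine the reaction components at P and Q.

P_x = -35.00 kN, P_y = 5.745 kN, Q_y = 14.26 kN

Moments about P: Q_y·9.4 − 20·6.7 = 0 → Q_y = 134/9.4 = 14.2553 ≈ 14.26 kN.
ΣF_y = 0: P_y + 14.2553 − 20 = 0 → P_y = 5.745 kN.
ΣF_x = 0: P_x + 35 = 0 → P_x = -35.00 kN.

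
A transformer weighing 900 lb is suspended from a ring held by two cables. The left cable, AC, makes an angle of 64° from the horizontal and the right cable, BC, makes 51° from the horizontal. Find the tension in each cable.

ΣF_x = 0: −T_AC·cos64° + T_BC·cos51° = 0 → T_BC = 0.696579·T_AC.
ΣF_y = 0: T_AC·sin64° + T_BC·sin51° = 900.
Substitute: T_AC·(0.898794 + 0.696579·0.777146) = 900 → T_AC = 624.94 ≈ 624.9 lb.
Then T_BC = 0.696579 × 624.94 = 435.3 lb.

T_AC = 624.9 lb, T_BC = 435.3 lb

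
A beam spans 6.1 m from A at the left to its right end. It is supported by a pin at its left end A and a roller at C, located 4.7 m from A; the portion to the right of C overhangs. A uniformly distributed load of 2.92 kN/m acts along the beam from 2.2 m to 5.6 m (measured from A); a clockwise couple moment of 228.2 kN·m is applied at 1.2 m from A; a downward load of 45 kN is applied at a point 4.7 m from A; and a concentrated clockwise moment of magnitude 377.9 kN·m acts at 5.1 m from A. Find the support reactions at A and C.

Resultant of the distributed load: 2.92 × 3.4 = 9.928 kN at 3.9 m from A.
Moments about A: C_y·4.7 − (2.92·3.4)·3.9 − 228.2 − 45·4.7 − 377.9 = 0 → C_y = 856.3192/4.7 = 182.196 ≈ 182.2 kN.
ΣF_y = 0: A_y + 182.196 − 2.92·3.4 − 45 = 0 → A_y = -127.3 kN.
ΣF_x = 0: no horizontal applied forces, so A_x = 0.

A_x = 0, A_y = -127.3 kN, C_y = 182.2 kN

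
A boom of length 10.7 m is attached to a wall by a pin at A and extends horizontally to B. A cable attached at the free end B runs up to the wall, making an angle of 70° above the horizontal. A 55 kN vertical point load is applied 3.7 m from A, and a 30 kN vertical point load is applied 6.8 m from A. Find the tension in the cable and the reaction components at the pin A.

ΣM about A: T·sin70°·10.7 − 55·3.7 − 30·6.8 = 0 → T = 407.5/(10.7·0.939693) = 40.5282 ≈ 40.53 kN.
ΣF_x = 0: A_x − T·cos70° = 0 → A_x = 40.5282 × 0.34202 = 13.86 kN.
ΣF_y = 0: A_y + T·sin70° − 55 − 30 = 0 → A_y = 85 − 40.5282 × 0.939693 = 46.92 kN.

T = 40.53 kN, A_x = 13.86 kN, A_y = 46.92 kN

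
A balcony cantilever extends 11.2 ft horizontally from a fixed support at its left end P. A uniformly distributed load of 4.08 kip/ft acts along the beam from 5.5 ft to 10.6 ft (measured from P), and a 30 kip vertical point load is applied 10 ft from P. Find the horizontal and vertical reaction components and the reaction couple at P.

P_x = 0, P_y = 50.81 kip, M_P = 467.5 kip·ft

Resultant of the distributed load: 4.08 × 5.1 = 20.808 kip at 8.05 ft from P.
ΣF_x = 0: P_x = 0.
ΣF_y = 0: P_y − 4.08·5.1 − 30 = 0 → P_y = 50.81 kip.
ΣM about P: M_P − (4.08·5.1)·8.05 − 30·10 = 0 → M_P = 467.5 kip·ft.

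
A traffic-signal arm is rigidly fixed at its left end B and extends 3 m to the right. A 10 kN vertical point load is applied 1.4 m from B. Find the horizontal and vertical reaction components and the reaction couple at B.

B_x = 0, B_y = 10.00 kN, M_B = 14.00 kN·m

ΣF_x = 0: B_x = 0.
ΣF_y = 0: B_y − 10 = 0 → B_y = 10.00 kN.
ΣM about B: M_B − 10·1.4 = 0 → M_B = 14.00 kN·m.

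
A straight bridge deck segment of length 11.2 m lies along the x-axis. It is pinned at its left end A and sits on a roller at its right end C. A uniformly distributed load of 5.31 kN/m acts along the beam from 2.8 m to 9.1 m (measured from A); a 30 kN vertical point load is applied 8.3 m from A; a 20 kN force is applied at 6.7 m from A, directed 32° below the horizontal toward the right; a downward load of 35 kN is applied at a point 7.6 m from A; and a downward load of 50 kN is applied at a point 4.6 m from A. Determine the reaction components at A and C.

Resultant of the distributed load: 5.31 × 6.3 = 33.453 kN at 5.95 m from A.
Moments about A: C_y·11.2 − (5.31·6.3)·5.95 − 30·8.3 − 20·sin32°·6.7 − 35·7.6 − 50·4.6 = 0 → C_y = 1015.05/11.2 = 90.6295 ≈ 90.63 kN.
ΣF_y = 0: A_y + 90.6295 − 5.31·6.3 − 30 − 20·sin32° − 35 − 50 = 0 → A_y = 68.42 kN.
ΣF_x = 0: A_x + 20·cos32° = 0 → A_x = -16.96 kN.

A_x = -16.96 kN, A_y = 68.42 kN, C_y = 90.63 kN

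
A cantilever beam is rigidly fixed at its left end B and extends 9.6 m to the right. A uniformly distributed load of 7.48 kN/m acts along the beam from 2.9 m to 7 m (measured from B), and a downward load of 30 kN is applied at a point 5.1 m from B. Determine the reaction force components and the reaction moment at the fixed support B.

B_x = 0, B_y = 60.67 kN, M_B = 304.8 kN·m

Resultant of the distributed load: 7.48 × 4.1 = 30.668 kN at 4.95 m from B.
ΣF_x = 0: B_x = 0.
ΣF_y = 0: B_y − 7.48·4.1 − 30 = 0 → B_y = 60.67 kN.
ΣM about B: M_B − (7.48·4.1)·4.95 − 30·5.1 = 0 → M_B = 304.8 kN·m.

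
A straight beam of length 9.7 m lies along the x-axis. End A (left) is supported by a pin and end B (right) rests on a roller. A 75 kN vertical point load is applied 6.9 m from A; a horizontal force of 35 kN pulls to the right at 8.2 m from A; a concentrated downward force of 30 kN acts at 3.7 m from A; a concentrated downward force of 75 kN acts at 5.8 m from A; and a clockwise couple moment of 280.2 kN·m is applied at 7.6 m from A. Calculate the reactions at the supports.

Taking moments about A: B_y·9.7 − 75·6.9 − 30·3.7 − 75·5.8 − 280.2 = 0 → B_y = 1343.7/9.7 = 138.526 ≈ 138.5 kN.
ΣF_y = 0: A_y + 138.526 − 75 − 30 − 75 = 0 → A_y = 41.47 kN.
ΣF_x = 0: A_x + 35 = 0 → A_x = -35.00 kN.

A_x = -35.00 kN, A_y = 41.47 kN, B_y = 138.5 kN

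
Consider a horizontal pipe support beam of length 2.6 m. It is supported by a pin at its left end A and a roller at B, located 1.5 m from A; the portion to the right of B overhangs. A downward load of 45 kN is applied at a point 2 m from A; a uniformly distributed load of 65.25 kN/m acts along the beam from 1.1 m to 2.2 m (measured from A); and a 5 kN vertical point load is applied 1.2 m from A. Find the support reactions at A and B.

A_x = 0, A_y = -21.18 kN, B_y = 143.0 kN

Resultant of the distributed load: 65.25 × 1.1 = 71.775 kN at 1.65 m from A.
ΣM about A: B_y·1.5 − 45·2 − (65.25·1.1)·1.65 − 5·1.2 = 0 → B_y = 214.42875/1.5 = 142.953 ≈ 143.0 kN.
ΣF_y = 0: A_y + 142.953 − 45 − 65.25·1.1 − 5 = 0 → A_y = -21.18 kN.
ΣF_x = 0: no horizontal applied forces, so A_x = 0.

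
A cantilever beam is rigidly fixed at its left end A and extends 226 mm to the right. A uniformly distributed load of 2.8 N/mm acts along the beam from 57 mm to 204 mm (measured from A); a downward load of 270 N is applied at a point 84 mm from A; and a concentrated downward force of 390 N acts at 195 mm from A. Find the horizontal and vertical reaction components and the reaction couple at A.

A_x = 0, A_y = 1072 N, M_A = 152400 N·mm

Resultant of the distributed load: 2.8 × 147 = 411.6 N at 130.5 mm from A.
ΣF_x = 0: A_x = 0.
ΣF_y = 0: A_y − 2.8·147 − 270 − 390 = 0 → A_y = 1072 N.
ΣM about A: M_A − (2.8·147)·130.5 − 270·84 − 390·195 = 0 → M_A = 152400 N·mm.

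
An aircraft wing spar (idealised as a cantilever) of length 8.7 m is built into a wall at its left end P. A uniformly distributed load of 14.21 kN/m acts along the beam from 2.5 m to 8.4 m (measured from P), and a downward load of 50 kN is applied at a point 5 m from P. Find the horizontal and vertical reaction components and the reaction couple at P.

Resultant of the distributed load: 14.21 × 5.9 = 83.839 kN at 5.45 m from P.
ΣF_x = 0: P_x = 0.
ΣF_y = 0: P_y − 14.21·5.9 − 50 = 0 → P_y = 133.8 kN.
ΣM about P: M_P − (14.21·5.9)·5.45 − 50·5 = 0 → M_P = 706.9 kN·m.

P_x = 0, P_y = 133.8 kN, M_P = 706.9 kN·m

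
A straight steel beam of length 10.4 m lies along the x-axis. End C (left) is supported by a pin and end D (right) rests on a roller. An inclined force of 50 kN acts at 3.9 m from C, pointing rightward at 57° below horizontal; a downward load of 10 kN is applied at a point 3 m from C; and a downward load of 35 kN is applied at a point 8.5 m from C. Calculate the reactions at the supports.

ΣM about C: D_y·10.4 − 50·sin57°·3.9 − 10·3 − 35·8.5 = 0 → D_y = 491.041/10.4 = 47.2155 ≈ 47.22 kN.
ΣF_y = 0: C_y + 47.2155 − 50·sin57° − 10 − 35 = 0 → C_y = 39.72 kN.
ΣF_x = 0: C_x + 50·cos57° = 0 → C_x = -27.23 kN.

C_x = -27.23 kN, C_y = 39.72 kN, D_y = 47.22 kN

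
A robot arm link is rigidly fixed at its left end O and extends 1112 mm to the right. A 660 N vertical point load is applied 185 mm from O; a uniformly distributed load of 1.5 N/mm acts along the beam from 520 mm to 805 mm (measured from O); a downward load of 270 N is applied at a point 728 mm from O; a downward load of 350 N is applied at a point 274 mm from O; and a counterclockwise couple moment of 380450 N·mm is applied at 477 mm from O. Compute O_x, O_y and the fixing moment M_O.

O_x = 0, O_y = 1708 N, M_O = 317300 N·mm

Resultant of the distributed load: 1.5 × 285 = 427.5 N at 662.5 mm from O.
ΣF_x = 0: O_x = 0.
ΣF_y = 0: O_y − 660 − 1.5·285 − 270 − 350 = 0 → O_y = 1708 N.
ΣM about O: M_O − 660·185 − (1.5·285)·662.5 − 270·728 − 350·274 + 380450 = 0 → M_O = 317300 N·mm.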